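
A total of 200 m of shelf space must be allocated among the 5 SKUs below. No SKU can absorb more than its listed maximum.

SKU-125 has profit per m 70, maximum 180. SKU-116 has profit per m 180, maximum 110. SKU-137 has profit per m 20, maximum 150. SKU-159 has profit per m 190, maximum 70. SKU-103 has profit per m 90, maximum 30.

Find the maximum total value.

34900

Highest profit per m first: SKU-159 190 > SKU-116 180 > SKU-103 90 > SKU-125 70 > SKU-137 20.
SKU-159: +70 to 70 (cap) — 130 left.
SKU-116 takes 110 to reach its cap of 110 — 20 left.
Only 20 left; SKU-103 takes them to reach 20.
Total = 180×110 + 190×70 + 90×20 = 34900.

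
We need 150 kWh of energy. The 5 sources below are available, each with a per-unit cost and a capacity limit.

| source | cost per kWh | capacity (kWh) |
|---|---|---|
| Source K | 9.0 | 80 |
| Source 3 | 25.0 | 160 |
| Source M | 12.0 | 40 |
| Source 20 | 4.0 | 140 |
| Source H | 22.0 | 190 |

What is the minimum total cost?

Cheapest first:
Source 20 (4.0): use full 140 — 10 kWh to go.
Source K (9.0): take the remaining 10 — done.
Source M, Source H, Source 3: unused.
Cost = 140×4.0 + 10×9.0 = 650.

650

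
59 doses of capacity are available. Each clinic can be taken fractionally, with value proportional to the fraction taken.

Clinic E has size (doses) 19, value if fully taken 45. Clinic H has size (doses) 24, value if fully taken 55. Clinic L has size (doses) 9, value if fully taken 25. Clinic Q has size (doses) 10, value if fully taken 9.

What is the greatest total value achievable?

131.3

Rank by value-to-size ratio: Clinic L 25/9≈2.78, Clinic E 45/19≈2.37, Clinic H 55/24≈2.29, Clinic Q 9/10≈0.9.
Clinic L: take in full, 9 doses for value 25 — 50 left.
All 19 doses of Clinic E fit (value 45) — 31 remain.
Take all of Clinic H (24 doses, value 55) — 7 doses left.
7 doses left: a 7/10 share of Clinic Q gives 9×7/10 = 6.3.
Total value = 131.3.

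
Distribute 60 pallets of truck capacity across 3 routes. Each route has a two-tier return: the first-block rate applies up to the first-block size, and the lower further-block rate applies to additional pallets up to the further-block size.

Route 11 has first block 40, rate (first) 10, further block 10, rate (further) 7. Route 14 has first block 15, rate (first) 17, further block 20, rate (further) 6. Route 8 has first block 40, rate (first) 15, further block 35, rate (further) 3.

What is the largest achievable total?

Treat each block as its own option and order by rate: Route 14/tier1 17 > Route 8/tier1 15 > Route 11/tier1 10 > Route 11/tier2 7 > Route 14/tier2 6 > Route 8/tier2 3.
Fill Route 14 tier1 block (15 at 17) → 45 left.
Fill Route 8 tier1 block (40 at 15) → 5 left.
5 remain; put them into Route 11 tier1 at 10.
Total = 17×15 + 15×40 + 10×5 = 905.

905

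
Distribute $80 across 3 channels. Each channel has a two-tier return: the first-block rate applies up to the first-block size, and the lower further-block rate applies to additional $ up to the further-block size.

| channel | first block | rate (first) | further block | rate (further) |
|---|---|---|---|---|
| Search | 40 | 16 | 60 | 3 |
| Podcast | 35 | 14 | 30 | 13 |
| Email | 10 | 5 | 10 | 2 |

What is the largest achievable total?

1195

Order all 6 blocks by rate: Search/T1 16 > Podcast/T1 14 > Podcast/T2 13 > Email/T1 5 > Search/T2 3 > Email/T2 2.
Search/T1 (16): +40 → 40 left.
Podcast T1 at 14: fill all 35 → 5 left.
Podcast/T2: +5 of 30 at 13; pool empty.
Total = 16×40 + 14×35 + 13×5 = 1195.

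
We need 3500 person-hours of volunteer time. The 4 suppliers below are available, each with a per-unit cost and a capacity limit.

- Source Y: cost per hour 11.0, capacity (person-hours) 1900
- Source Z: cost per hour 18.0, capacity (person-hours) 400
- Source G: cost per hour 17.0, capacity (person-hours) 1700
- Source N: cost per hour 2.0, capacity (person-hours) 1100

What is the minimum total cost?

Fill from the cheapest supplier first.
Take 1100 from Source N at 2.0 → need 2400 more.
Source Y (11.0): use full 1900 → 500 person-hours to go.
Take 500 from Source G at 17.0 to finish.
Source Z: unused.
Cost = 1100×2.0 + 1900×11.0 + 500×17.0 = 31600.

31600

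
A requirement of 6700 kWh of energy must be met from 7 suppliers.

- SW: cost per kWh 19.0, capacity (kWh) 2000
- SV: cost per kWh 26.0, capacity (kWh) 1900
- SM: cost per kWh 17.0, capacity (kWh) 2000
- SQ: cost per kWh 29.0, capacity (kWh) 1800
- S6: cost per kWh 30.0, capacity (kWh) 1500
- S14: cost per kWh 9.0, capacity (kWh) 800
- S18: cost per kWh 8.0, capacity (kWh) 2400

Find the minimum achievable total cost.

Cheapest first:
Take 2400 from S18 at 8.0 ; need 4300 more.
S14 at 9.0: take all 800 kWh ; 3500 still needed.
Take 2000 from SM at 17.0 ; need 1500 more.
Take 1500 from SW at 19.0 to finish.
SV, SQ, S6: unused.
Cost = 2400×8.0 + 800×9.0 + 2000×17.0 + 1500×19.0 = 88900.

88900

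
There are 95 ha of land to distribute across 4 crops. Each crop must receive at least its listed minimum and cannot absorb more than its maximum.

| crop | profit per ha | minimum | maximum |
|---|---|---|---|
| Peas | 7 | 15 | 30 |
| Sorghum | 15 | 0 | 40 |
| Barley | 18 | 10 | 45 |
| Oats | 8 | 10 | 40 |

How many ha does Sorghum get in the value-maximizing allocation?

Meeting every minimum uses 15+0+10+10 = 35 ha, leaving 60.
Order the crops by profit per ha: Barley 18 > Sorghum 15 > Oats 8 > Peas 7.
Barley takes 35 more to reach its cap of 45 → 25 left.
Only 25 left; Sorghum takes them to reach 25.

25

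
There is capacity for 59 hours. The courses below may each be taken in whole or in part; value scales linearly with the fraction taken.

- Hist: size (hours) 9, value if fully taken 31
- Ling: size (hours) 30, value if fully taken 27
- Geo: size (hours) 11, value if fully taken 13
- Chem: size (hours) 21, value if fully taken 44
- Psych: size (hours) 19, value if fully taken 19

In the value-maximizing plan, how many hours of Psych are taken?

Sort by value density: Hist 31/9≈3.44, Chem 44/21≈2.1, Geo 13/11≈1.18, Psych 19/19≈1, Ling 27/30≈0.9.
Take all of Hist (9 hours, value 31) ; 50 hours left.
Take all of Chem (21 hours, value 44) ; 29 hours left.
Geo: take in full, 11 hours for value 13 ; 18 left.
Fill the last 18 hours with part of Psych: 18/19 of it earns 18.

18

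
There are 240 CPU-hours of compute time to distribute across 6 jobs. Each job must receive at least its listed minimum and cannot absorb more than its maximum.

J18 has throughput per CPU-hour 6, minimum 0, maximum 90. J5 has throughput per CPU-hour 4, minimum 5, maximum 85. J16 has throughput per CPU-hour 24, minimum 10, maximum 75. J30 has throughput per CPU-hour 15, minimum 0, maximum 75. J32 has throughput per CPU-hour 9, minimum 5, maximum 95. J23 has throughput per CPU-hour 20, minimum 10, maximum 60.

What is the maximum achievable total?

4370

Meeting every minimum uses 0+5+10+0+5+10 = 30 CPU-hours, leaving 210.
Order the jobs by throughput per CPU-hour: J16 24 > J23 20 > J30 15 > J32 9 > J18 6 > J5 4.
J16: +65 to 75 (cap) → 145 left.
J23: +50 to 60 (cap) → 95 left.
J30: +75 to 75 (cap) → 20 left.
J32 has room for 90 more but only 20 remain, so it gets 25.
Total = 4×5 + 24×75 + 15×75 + 9×25 + 20×60 = 4370.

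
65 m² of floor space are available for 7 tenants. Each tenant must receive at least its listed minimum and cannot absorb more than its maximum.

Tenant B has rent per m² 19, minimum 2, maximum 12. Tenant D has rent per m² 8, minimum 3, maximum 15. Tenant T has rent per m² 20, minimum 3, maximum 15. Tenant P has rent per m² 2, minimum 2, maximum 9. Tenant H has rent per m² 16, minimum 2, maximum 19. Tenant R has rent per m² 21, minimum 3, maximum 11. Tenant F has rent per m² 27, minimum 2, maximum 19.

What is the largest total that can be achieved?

Meeting every minimum uses 2+3+3+2+2+3+2 = 17 m², leaving 48.
Highest rent per m² first: Tenant F 27 > Tenant R 21 > Tenant T 20 > Tenant B 19 > Tenant H 16 > Tenant D 8 > Tenant P 2.
Tenant F takes 17 more to reach its cap of 19 → 31 left.
Tenant R takes 8 more to reach its cap of 11 → 23 left.
Tenant T takes 12 more to reach its cap of 15 → 11 left.
Tenant B takes 10 more to reach its cap of 12 → 1 left.
Only 1 left; Tenant H takes them to reach 3.
Total = 19×12 + 8×3 + 20×15 + 2×2 + 16×3 + 21×11 + 27×19 = 1348.

1348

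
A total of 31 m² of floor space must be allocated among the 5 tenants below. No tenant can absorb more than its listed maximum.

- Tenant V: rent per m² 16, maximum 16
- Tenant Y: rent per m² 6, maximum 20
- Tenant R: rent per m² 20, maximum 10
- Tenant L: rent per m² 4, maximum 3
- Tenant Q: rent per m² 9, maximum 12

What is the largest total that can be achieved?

Highest rent per m² first: Tenant R 20 > Tenant V 16 > Tenant Q 9 > Tenant Y 6 > Tenant L 4.
Tenant R takes 10 to reach its cap of 10 — 21 left.
Tenant V takes 16 to reach its cap of 16 — 5 left.
Tenant Q has room for 12 but only 5 remain, so it gets 5.
Total = 16×16 + 20×10 + 9×5 = 501.

501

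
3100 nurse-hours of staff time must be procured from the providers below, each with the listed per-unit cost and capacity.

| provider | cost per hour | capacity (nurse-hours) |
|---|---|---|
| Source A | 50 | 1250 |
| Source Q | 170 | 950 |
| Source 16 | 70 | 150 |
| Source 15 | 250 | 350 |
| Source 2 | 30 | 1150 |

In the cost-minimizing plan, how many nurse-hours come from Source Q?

Cheapest first:
Take 1150 from Source 2 at 30 → need 1950 more.
Source A (50): use full 1250 → 700 nurse-hours to go.
Source 16 at 70: take all 150 nurse-hours → 550 still needed.
Source Q (170): take the remaining 550 → done.
Source 15: unused.

550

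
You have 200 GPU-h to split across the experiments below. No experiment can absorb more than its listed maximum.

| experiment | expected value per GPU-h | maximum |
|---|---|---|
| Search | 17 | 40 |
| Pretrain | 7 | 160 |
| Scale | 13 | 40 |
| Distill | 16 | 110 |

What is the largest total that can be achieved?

3030

Highest expected value per GPU-h first: Search 17 > Distill 16 > Scale 13 > Pretrain 7.
Search: +40 to 40 (cap) — 160 left.
Give Distill 110 to hit its cap of 110 — 50 left.
Scale: +40 to 40 (cap) — 10 left.
Only 10 left; Pretrain takes them to reach 10.
Total = 17×40 + 7×10 + 13×40 + 16×110 = 3030.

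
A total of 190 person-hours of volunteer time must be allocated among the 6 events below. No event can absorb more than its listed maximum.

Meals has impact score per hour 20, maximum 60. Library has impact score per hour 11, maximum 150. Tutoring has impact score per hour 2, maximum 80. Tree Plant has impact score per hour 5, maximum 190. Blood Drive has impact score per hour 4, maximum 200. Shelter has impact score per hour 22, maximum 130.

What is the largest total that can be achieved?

Highest impact score per hour first: Shelter 22 > Meals 20 > Library 11 > Tree Plant 5 > Blood Drive 4 > Tutoring 2.
Shelter: +130 to 130 (cap) — 60 left.
Give Meals 60 to hit its cap of 60 — 0 left.
Total = 20×60 + 22×130 = 4060.

4060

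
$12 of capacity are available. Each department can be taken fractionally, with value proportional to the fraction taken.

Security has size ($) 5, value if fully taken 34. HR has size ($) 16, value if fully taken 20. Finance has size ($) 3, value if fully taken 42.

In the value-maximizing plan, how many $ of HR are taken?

Sort by value density: Finance 42/3≈14, Security 34/5≈6.8, HR 20/16≈1.25.
Finance: take in full, 3 $ for value 42 ; 9 left.
Take all of Security (5 $, value 34) ; 4 $ left.
Fill the last 4 $ with part of HR: 4/16 of it earns 5.

4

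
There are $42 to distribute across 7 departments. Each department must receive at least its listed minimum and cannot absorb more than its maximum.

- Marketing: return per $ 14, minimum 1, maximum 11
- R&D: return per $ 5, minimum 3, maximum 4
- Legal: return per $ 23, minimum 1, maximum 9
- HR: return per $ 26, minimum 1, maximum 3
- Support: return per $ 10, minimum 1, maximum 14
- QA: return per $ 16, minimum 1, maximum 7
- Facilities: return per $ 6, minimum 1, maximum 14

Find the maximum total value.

Meeting every minimum uses 1+3+1+1+1+1+1 = 9 $, leaving 33.
Highest return per $ first: HR 26 > Legal 23 > QA 16 > Marketing 14 > Support 10 > Facilities 6 > R&D 5.
Give HR 2 more to hit its cap of 3 ; 31 left.
Give Legal 8 more to hit its cap of 9 ; 23 left.
QA takes 6 more to reach its cap of 7 ; 17 left.
Marketing takes 10 more to reach its cap of 11 ; 7 left.
Support has room for 13 more but only 7 remain, so it gets 8.
Total = 14×11 + 5×3 + 23×9 + 26×3 + 10×8 + 16×7 + 6×1 = 652.

652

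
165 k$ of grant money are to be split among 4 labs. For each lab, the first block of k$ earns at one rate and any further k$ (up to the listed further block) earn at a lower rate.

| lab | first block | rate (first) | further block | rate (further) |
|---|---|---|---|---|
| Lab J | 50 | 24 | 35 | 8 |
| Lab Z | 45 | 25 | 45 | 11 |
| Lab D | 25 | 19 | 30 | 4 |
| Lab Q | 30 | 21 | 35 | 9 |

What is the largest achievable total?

Rank every tier by rate: Lab Z/T1 25 > Lab J/T1 24 > Lab Q/T1 21 > Lab D/T1 19 > Lab Z/T2 11 > Lab Q/T2 9 > Lab J/T2 8 > Lab D/T2 4.
Lab Z/T1 (25): +45 → 120 left.
Lab J/T1 (24): +50 → 70 left.
Lab Q/T1 (21): +30 → 40 left.
Lab D/T1 (19): +25 → 15 left.
Lab Z T2 at 11: only 15 left, fill 15.
Total = 25×45 + 24×50 + 21×30 + 19×25 + 11×15 = 3595.

3595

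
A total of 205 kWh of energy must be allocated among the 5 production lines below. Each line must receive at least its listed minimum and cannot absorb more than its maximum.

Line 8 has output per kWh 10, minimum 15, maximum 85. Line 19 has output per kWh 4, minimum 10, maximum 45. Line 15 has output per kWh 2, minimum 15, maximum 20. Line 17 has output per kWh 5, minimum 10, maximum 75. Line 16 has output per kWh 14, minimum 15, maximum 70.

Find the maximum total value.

Meeting every minimum uses 15+10+15+10+15 = 65 kWh, leaving 140.
Rank by output per kWh: Line 16 14 > Line 8 10 > Line 17 5 > Line 19 4 > Line 15 2.
Give Line 16 55 more to hit its cap of 70 → 85 left.
Line 8: +70 to 85 (cap) → 15 left.
Line 17 has room for 65 more but only 15 remain, so it gets 25.
Total = 10×85 + 4×10 + 2×15 + 5×25 + 14×70 = 2025.

2025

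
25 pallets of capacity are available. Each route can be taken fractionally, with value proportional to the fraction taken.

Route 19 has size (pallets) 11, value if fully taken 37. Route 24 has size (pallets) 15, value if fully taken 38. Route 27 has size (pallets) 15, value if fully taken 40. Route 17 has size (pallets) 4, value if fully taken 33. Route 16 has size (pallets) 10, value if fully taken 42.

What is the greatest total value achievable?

112

Rank by value-to-size ratio: Route 17 33/4≈8.25, Route 16 42/10≈4.2, Route 19 37/11≈3.36, Route 27 40/15≈2.67, Route 24 38/15≈2.53.
Route 17: take in full, 4 pallets for value 33 ; 21 left.
Take all of Route 16 (10 pallets, value 42) ; 11 pallets left.
Take all of Route 19 (11 pallets, value 37) ; 0 pallets left.
Total value = 112.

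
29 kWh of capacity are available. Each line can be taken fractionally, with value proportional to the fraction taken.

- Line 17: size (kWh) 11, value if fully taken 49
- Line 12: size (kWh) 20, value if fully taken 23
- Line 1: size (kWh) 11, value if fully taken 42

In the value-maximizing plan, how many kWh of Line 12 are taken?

Sort by value density: Line 17 49/11≈4.45, Line 1 42/11≈3.82, Line 12 23/20≈1.15.
All 11 kWh of Line 17 fit (value 49) → 18 remain.
Line 1: take in full, 11 kWh for value 42 → 7 left.
Only 7 kWh remain; take 7/20 of Line 12 for value 23×7/20 = 8.05.

7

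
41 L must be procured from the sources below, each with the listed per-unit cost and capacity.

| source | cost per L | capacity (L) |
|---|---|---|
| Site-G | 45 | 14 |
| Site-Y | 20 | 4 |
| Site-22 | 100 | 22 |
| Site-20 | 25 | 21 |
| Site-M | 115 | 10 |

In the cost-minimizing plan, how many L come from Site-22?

Cheapest first:
Take 4 from Site-Y at 20 — need 37 more.
Site-20 (25): use full 21 — 16 L to go.
Site-G at 45: take all 14 L — 2 still needed.
Take 2 from Site-22 at 100 to finish.
Site-M: unused.

2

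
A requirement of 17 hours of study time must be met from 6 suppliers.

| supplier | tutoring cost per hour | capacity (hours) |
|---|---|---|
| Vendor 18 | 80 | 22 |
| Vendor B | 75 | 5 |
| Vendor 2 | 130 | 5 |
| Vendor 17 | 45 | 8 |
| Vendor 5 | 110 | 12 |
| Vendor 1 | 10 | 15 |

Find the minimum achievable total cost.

240

Cheapest first:
Vendor 1 (10): use full 15 ; 2 hours to go.
Vendor 17 (45): take the remaining 2 ; done.
Vendor B, Vendor 18, Vendor 5, Vendor 2: unused.
Cost = 15×10 + 2×45 = 240.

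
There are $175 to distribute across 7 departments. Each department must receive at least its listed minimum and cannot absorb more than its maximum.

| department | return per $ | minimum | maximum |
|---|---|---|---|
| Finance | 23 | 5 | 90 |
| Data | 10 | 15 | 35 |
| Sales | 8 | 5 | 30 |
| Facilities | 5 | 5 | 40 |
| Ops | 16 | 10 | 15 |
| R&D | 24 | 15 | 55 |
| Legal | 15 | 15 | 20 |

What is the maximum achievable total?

Meeting every minimum uses 5+15+5+5+10+15+15 = 70 $, leaving 105.
Rank by return per $: R&D 24 > Finance 23 > Ops 16 > Legal 15 > Data 10 > Sales 8 > Facilities 5.
R&D: +40 to 55 (cap) — 65 left.
Finance: +65 (room for 85) → 70. Pool exhausted.
Total = 23×70 + 10×15 + 8×5 + 5×5 + 16×10 + 24×55 + 15×15 = 3530.

3530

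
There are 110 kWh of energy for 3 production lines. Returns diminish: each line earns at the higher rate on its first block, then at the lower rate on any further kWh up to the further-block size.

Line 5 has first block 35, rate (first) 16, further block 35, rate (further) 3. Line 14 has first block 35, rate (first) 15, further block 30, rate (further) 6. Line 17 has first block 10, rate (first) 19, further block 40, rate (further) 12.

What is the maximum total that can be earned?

Order all 6 blocks by rate: Line 17/T1 19 > Line 5/T1 16 > Line 14/T1 15 > Line 17/T2 12 > Line 14/T2 6 > Line 5/T2 3.
Fill Line 17 T1 block (10 at 19) → 100 left.
Line 5 T1 at 16: fill all 35 → 65 left.
Line 14 T1 at 15: fill all 35 → 30 left.
Line 17 T2 at 12: only 30 left, fill 30.
Total = 19×10 + 16×35 + 15×35 + 12×30 = 1635.

1635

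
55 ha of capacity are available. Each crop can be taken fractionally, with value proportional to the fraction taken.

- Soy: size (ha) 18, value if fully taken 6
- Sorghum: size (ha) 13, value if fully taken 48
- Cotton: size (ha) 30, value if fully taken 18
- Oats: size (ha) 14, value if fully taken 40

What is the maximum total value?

104.8

Rank by value-to-size ratio: Sorghum 48/13≈3.69, Oats 40/14≈2.86, Cotton 18/30≈0.6, Soy 6/18≈0.333.
Sorghum: take in full, 13 ha for value 48 ; 42 left.
All 14 ha of Oats fit (value 40) ; 28 remain.
Only 28 ha remain; take 28/30 of Cotton for value 18×28/30 = 16.8.
Total value = 104.8.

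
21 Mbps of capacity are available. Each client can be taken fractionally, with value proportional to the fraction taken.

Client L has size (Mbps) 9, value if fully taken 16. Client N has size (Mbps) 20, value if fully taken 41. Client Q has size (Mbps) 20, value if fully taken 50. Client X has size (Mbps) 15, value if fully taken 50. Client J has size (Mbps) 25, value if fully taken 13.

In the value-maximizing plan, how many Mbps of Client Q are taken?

6

Rank by value-to-size ratio: Client X 50/15≈3.33, Client Q 50/20≈2.5, Client N 41/20≈2.05, Client L 16/9≈1.78, Client J 13/25≈0.52.
Client X: take in full, 15 Mbps for value 50 — 6 left.
Fill the last 6 Mbps with part of Client Q: 6/20 of it earns 15.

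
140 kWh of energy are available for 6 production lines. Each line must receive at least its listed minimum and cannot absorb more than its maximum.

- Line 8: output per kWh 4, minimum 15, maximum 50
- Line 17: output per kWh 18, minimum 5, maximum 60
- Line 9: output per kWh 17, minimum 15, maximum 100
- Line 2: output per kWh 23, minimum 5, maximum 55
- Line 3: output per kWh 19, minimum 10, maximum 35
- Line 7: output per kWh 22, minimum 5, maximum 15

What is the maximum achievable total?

2665

Meeting every minimum uses 15+5+15+5+10+5 = 55 kWh, leaving 85.
Rank by output per kWh: Line 2 23 > Line 7 22 > Line 3 19 > Line 17 18 > Line 9 17 > Line 8 4.
Give Line 2 50 more to hit its cap of 55 → 35 left.
Give Line 7 10 more to hit its cap of 15 → 25 left.
Line 3: +25 to 35 (cap) → 0 left.
Total = 4×15 + 18×5 + 17×15 + 23×55 + 19×35 + 22×15 = 2665.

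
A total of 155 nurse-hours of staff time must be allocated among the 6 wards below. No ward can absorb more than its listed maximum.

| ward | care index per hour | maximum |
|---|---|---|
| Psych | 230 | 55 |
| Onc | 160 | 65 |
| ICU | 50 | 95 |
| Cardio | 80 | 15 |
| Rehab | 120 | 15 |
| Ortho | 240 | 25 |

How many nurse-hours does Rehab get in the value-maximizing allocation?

10

Rank by care index per hour: Ortho 240 > Psych 230 > Onc 160 > Rehab 120 > Cardio 80 > ICU 50.
Give Ortho 25 to hit its cap of 25 ; 130 left.
Psych: +55 to 55 (cap) ; 75 left.
Onc: +65 to 65 (cap) ; 10 left.
Only 10 left; Rehab takes them to reach 10.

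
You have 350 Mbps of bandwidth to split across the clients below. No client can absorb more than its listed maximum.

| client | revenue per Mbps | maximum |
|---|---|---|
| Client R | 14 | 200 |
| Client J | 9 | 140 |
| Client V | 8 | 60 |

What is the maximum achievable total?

4140

Highest revenue per Mbps first: Client R 14 > Client J 9 > Client V 8.
Client R: +200 to 200 (cap) → 150 left.
Client J takes 140 to reach its cap of 140 → 10 left.
Client V has room for 60 but only 10 remain, so it gets 10.
Total = 14×200 + 9×140 + 8×10 = 4140.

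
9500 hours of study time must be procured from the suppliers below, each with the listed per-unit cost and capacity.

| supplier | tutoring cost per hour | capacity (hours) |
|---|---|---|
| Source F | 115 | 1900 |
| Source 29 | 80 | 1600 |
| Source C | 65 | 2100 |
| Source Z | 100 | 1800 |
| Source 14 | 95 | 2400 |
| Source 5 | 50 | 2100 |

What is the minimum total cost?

727500

Use suppliers in increasing cost order.
Source 5 (50): use full 2100 ; 7400 hours to go.
Source C (65): use full 2100 ; 5300 hours to go.
Source 29 at 80: take all 1600 hours ; 3700 still needed.
Take 2400 from Source 14 at 95 ; need 1300 more.
Source Z at 100: take 1300 of its 1800 ; requirement met.
Source F: unused.
Cost = 2100×50 + 2100×65 + 1600×80 + 2400×95 + 1300×100 = 727500.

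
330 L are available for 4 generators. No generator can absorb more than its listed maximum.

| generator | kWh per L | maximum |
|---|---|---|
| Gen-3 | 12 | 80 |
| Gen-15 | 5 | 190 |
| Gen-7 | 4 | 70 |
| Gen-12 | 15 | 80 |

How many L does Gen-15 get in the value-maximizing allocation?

Rank by kWh per L: Gen-12 15 > Gen-3 12 > Gen-15 5 > Gen-7 4.
Gen-12 takes 80 to reach its cap of 80 → 250 left.
Give Gen-3 80 to hit its cap of 80 → 170 left.
Only 170 left; Gen-15 takes them to reach 170.

170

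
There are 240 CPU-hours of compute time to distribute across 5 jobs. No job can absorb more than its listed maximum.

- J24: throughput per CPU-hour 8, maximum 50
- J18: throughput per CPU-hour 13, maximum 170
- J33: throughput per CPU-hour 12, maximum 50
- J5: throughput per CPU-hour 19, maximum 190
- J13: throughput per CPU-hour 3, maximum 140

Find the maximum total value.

4260

Rank by throughput per CPU-hour: J5 19 > J18 13 > J33 12 > J24 8 > J13 3.
J5: +190 to 190 (cap) — 50 left.
J18: +50 (room for 170) → 50. Pool exhausted.
Total = 13×50 + 19×190 = 4260.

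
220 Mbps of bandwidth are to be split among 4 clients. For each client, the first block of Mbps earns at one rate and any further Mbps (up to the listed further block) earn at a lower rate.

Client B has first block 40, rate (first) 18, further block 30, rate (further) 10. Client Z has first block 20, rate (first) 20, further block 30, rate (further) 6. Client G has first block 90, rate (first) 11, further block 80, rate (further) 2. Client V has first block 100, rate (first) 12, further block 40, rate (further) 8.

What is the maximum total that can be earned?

2980

Order all 8 blocks by rate: Client Z/tier1 20 > Client B/tier1 18 > Client V/tier1 12 > Client G/tier1 11 > Client B/tier2 10 > Client V/tier2 8 > Client Z/tier2 6 > Client G/tier2 2.
Client Z/tier1 (20): +20 ; 200 left.
Client B tier1 at 18: fill all 40 ; 160 left.
Client V tier1 at 12: fill all 100 ; 60 left.
60 remain; put them into Client G tier1 at 11.
Total = 20×20 + 18×40 + 12×100 + 11×60 = 2980.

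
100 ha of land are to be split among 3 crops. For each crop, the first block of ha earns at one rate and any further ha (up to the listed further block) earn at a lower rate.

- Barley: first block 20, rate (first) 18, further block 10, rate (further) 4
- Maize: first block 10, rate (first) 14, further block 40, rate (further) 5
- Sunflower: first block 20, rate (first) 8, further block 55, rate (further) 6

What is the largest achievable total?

Order all 6 blocks by rate: Barley/first 18 > Maize/first 14 > Sunflower/first 8 > Sunflower/second 6 > Maize/second 5 > Barley/second 4.
Fill Barley first block (20 at 18) → 80 left.
Maize first at 14: fill all 10 → 70 left.
Fill Sunflower first block (20 at 8) → 50 left.
Sunflower/second: +50 of 55 at 6; pool empty.
Total = 18×20 + 14×10 + 8×20 + 6×50 = 960.

960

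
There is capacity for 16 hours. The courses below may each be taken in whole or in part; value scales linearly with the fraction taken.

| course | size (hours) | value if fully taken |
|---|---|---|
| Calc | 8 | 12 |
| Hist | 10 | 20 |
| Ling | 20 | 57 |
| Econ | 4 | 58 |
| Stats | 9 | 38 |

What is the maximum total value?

Rank by value-to-size ratio: Econ 58/4≈14.5, Stats 38/9≈4.22, Ling 57/20≈2.85, Hist 20/10≈2, Calc 12/8≈1.5.
All 4 hours of Econ fit (value 58) — 12 remain.
Stats: take in full, 9 hours for value 38 — 3 left.
3 hours left: a 3/20 share of Ling gives 57×3/20 = 8.55.
Total value = 104.55.

104.55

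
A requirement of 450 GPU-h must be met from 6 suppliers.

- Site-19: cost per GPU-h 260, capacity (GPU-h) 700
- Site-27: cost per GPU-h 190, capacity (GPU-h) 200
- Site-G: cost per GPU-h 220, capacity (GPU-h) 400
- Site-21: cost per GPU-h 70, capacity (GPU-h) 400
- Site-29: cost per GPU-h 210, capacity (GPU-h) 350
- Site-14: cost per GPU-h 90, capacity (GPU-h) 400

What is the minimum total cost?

32500

Cheapest first:
Take 400 from Site-21 at 70 → need 50 more.
Site-14 (90): take the remaining 50 → done.
Site-27, Site-29, Site-G, Site-19: unused.
Cost = 400×70 + 50×90 = 32500.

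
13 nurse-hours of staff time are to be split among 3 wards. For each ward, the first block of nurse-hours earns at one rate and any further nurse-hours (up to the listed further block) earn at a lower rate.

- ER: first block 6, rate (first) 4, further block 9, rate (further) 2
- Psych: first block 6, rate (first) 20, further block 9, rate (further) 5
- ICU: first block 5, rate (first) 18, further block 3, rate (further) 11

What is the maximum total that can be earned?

232

Order all 6 blocks by rate: Psych/T1 20 > ICU/T1 18 > ICU/T2 11 > Psych/T2 5 > ER/T1 4 > ER/T2 2.
Fill Psych T1 block (6 at 20) → 7 left.
ICU T1 at 18: fill all 5 → 2 left.
2 remain; put them into ICU T2 at 11.
Total = 20×6 + 18×5 + 11×2 = 232.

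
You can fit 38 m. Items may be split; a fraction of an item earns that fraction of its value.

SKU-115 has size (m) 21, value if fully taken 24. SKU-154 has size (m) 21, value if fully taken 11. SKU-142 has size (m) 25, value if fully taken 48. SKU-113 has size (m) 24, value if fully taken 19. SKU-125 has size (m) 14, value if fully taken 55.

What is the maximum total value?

Best value per unit of size first: SKU-125 55/14≈3.93, SKU-142 48/25≈1.92, SKU-115 24/21≈1.14, SKU-113 19/24≈0.792, SKU-154 11/21≈0.524.
All 14 m of SKU-125 fit (value 55) — 24 remain.
Fill the last 24 m with part of SKU-142: 24/25 of it earns 46.08.
Total value = 101.08.

101.08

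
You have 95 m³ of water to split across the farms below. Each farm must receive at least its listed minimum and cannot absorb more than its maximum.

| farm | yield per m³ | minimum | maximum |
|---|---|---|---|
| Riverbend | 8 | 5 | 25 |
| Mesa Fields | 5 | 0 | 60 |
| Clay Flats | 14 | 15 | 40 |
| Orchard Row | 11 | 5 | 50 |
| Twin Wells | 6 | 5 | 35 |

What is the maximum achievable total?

Meeting every minimum uses 5+0+15+5+5 = 30 m³, leaving 65.
Highest yield per m³ first: Clay Flats 14 > Orchard Row 11 > Riverbend 8 > Twin Wells 6 > Mesa Fields 5.
Give Clay Flats 25 more to hit its cap of 40 → 40 left.
Orchard Row: +40 (room for 45) → 45. Pool exhausted.
Total = 8×5 + 14×40 + 11×45 + 6×5 = 1125.

1125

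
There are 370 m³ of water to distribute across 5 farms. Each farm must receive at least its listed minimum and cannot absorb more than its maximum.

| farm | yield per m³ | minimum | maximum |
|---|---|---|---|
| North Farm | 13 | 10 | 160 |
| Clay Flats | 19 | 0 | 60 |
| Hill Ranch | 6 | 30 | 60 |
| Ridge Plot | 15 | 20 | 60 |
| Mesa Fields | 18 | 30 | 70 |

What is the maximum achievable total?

Meeting every minimum uses 10+0+30+20+30 = 90 m³, leaving 280.
Highest yield per m³ first: Clay Flats 19 > Mesa Fields 18 > Ridge Plot 15 > North Farm 13 > Hill Ranch 6.
Give Clay Flats 60 more to hit its cap of 60 — 220 left.
Give Mesa Fields 40 more to hit its cap of 70 — 180 left.
Give Ridge Plot 40 more to hit its cap of 60 — 140 left.
Only 140 left; North Farm takes them to reach 150.
Total = 13×150 + 19×60 + 6×30 + 15×60 + 18×70 = 5430.

5430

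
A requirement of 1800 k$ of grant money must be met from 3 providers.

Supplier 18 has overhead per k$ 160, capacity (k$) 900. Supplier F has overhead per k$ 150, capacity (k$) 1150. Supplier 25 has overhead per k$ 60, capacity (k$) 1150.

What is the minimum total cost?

166500

Cheapest first:
Supplier 25 (60): use full 1150 → 650 k$ to go.
Supplier F at 150: take 650 of its 1150 → requirement met.
Supplier 18: unused.
Cost = 1150×60 + 650×150 = 166500.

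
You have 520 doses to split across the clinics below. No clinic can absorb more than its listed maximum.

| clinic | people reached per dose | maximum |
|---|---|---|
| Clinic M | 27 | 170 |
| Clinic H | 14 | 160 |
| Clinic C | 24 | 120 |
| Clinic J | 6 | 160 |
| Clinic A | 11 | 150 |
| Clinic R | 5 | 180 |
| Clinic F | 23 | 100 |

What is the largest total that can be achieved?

Highest people reached per dose first: Clinic M 27 > Clinic C 24 > Clinic F 23 > Clinic H 14 > Clinic A 11 > Clinic J 6 > Clinic R 5.
Clinic M: +170 to 170 (cap) → 350 left.
Clinic C takes 120 to reach its cap of 120 → 230 left.
Clinic F: +100 to 100 (cap) → 130 left.
Only 130 left; Clinic H takes them to reach 130.
Total = 27×170 + 14×130 + 24×120 + 23×100 = 11590.

11590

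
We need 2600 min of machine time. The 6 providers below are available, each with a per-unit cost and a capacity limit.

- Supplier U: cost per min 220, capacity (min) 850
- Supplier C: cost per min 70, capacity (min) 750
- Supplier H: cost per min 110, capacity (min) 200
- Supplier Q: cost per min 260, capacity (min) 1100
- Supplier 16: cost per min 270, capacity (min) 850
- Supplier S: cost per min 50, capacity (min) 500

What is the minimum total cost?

Fill from the cheapest provider first.
Take 500 from Supplier S at 50 ; need 2100 more.
Supplier C at 70: take all 750 min ; 1350 still needed.
Supplier H at 110: take all 200 min ; 1150 still needed.
Supplier U (220): use full 850 ; 300 min to go.
Take 300 from Supplier Q at 260 to finish.
Supplier 16: unused.
Cost = 500×50 + 750×70 + 200×110 + 850×220 + 300×260 = 364500.

364500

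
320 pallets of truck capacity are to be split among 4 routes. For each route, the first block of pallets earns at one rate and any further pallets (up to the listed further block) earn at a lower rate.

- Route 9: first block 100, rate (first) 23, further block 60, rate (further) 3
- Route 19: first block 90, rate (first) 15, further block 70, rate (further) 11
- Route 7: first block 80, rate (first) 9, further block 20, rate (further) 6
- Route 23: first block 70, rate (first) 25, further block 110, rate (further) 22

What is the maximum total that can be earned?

Order all 8 blocks by rate: Route 23/T1 25 > Route 9/T1 23 > Route 23/T2 22 > Route 19/T1 15 > Route 19/T2 11 > Route 7/T1 9 > Route 7/T2 6 > Route 9/T2 3.
Fill Route 23 T1 block (70 at 25) ; 250 left.
Route 9/T1 (23): +100 ; 150 left.
Fill Route 23 T2 block (110 at 22) ; 40 left.
Route 19/T1: +40 of 90 at 15; pool empty.
Total = 25×70 + 23×100 + 22×110 + 15×40 = 7070.

7070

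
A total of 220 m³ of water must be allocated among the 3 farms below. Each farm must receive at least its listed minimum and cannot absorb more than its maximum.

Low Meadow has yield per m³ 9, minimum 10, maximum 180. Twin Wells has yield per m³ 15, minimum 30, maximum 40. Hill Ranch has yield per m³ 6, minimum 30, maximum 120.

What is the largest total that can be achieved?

Meeting every minimum uses 10+30+30 = 70 m³, leaving 150.
Rank by yield per m³: Twin Wells 15 > Low Meadow 9 > Hill Ranch 6.
Give Twin Wells 10 more to hit its cap of 40 → 140 left.
Low Meadow: +140 (room for 170) → 150. Pool exhausted.
Total = 9×150 + 15×40 + 6×30 = 2130.

2130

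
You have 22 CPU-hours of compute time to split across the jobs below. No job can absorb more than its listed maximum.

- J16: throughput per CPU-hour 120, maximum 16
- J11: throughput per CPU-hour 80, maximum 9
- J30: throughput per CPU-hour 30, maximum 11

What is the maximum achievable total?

2400

Highest throughput per CPU-hour first: J16 120 > J11 80 > J30 30.
J16 takes 16 to reach its cap of 16 — 6 left.
J11 has room for 9 but only 6 remain, so it gets 6.
Total = 120×16 + 80×6 = 2400.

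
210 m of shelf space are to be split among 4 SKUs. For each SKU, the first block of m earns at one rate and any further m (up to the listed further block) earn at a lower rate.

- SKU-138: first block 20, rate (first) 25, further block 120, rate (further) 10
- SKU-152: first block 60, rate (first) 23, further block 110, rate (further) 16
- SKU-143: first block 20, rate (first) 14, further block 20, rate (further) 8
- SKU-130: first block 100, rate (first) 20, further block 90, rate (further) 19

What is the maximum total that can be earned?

4450

Rank every tier by rate: SKU-138/T1 25 > SKU-152/T1 23 > SKU-130/T1 20 > SKU-130/T2 19 > SKU-152/T2 16 > SKU-143/T1 14 > SKU-138/T2 10 > SKU-143/T2 8.
SKU-138 T1 at 25: fill all 20 — 190 left.
SKU-152 T1 at 23: fill all 60 — 130 left.
SKU-130/T1 (20): +100 — 30 left.
SKU-130 T2 at 19: only 30 left, fill 30.
Total = 25×20 + 23×60 + 20×100 + 19×30 = 4450.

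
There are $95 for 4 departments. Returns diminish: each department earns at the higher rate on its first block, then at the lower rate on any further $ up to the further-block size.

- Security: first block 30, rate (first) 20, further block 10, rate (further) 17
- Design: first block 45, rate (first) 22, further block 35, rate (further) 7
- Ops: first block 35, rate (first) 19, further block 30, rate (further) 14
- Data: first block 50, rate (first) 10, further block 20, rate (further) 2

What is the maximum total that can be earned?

Order all 8 blocks by rate: Design/tier1 22 > Security/tier1 20 > Ops/tier1 19 > Security/tier2 17 > Ops/tier2 14 > Data/tier1 10 > Design/tier2 7 > Data/tier2 2.
Design tier1 at 22: fill all 45 ; 50 left.
Fill Security tier1 block (30 at 20) ; 20 left.
Ops/tier1: +20 of 35 at 19; pool empty.
Total = 22×45 + 20×30 + 19×20 = 1970.

1970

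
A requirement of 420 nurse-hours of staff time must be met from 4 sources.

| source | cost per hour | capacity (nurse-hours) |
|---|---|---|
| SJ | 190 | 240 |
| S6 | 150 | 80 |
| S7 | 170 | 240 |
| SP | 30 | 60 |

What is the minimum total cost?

Use sources in increasing cost order.
Take 60 from SP at 30 → need 360 more.
Take 80 from S6 at 150 → need 280 more.
Take 240 from S7 at 170 → need 40 more.
SJ (190): take the remaining 40 → done.
Cost = 60×30 + 80×150 + 240×170 + 40×190 = 62200.

62200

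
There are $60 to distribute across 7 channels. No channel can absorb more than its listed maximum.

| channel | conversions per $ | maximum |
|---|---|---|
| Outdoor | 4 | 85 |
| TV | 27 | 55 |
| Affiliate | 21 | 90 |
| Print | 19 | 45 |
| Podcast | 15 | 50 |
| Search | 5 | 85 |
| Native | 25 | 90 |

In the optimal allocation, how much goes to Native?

Highest conversions per $ first: TV 27 > Native 25 > Affiliate 21 > Print 19 > Podcast 15 > Search 5 > Outdoor 4.
TV: +55 to 55 (cap) — 5 left.
Only 5 left; Native takes them to reach 5.

5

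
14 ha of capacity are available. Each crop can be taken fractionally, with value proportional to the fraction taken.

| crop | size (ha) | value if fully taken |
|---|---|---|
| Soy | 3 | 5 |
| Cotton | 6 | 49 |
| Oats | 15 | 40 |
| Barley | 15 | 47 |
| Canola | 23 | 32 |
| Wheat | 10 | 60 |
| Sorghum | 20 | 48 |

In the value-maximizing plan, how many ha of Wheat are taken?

Rank by value-to-size ratio: Cotton 49/6≈8.17, Wheat 60/10≈6, Barley 47/15≈3.13, Oats 40/15≈2.67, Sorghum 48/20≈2.4, Soy 5/3≈1.67, Canola 32/23≈1.39.
All 6 ha of Cotton fit (value 49) — 8 remain.
8 ha left: a 8/10 share of Wheat gives 60×8/10 = 48.

8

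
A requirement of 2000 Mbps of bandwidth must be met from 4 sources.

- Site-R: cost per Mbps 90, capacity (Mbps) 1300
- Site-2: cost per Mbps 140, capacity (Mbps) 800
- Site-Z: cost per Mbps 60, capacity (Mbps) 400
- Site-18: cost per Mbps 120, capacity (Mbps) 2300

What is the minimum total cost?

177000

Use sources in increasing cost order.
Site-Z (60): use full 400 ; 1600 Mbps to go.
Take 1300 from Site-R at 90 ; need 300 more.
Site-18 at 120: take 300 of its 2300 ; requirement met.
Site-2: unused.
Cost = 400×60 + 1300×90 + 300×120 = 177000.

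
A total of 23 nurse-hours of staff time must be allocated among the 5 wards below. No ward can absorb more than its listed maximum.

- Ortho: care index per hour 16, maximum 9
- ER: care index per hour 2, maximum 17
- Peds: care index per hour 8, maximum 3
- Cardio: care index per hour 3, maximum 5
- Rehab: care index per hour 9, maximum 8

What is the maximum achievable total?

Rank by care index per hour: Ortho 16 > Rehab 9 > Peds 8 > Cardio 3 > ER 2.
Ortho takes 9 to reach its cap of 9 → 14 left.
Rehab takes 8 to reach its cap of 8 → 6 left.
Peds takes 3 to reach its cap of 3 → 3 left.
Only 3 left; Cardio takes them to reach 3.
Total = 16×9 + 8×3 + 3×3 + 9×8 = 249.

249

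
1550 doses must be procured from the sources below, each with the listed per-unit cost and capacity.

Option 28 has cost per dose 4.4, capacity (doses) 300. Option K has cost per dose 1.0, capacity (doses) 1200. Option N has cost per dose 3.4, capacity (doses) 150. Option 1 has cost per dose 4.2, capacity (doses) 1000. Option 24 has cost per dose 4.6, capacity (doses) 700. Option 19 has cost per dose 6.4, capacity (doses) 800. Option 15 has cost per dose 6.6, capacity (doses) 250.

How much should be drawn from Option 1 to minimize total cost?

Use sources in increasing cost order.
Option K (1.0): use full 1200 ; 350 doses to go.
Option N at 3.4: take all 150 doses ; 200 still needed.
Option 1 (4.2): take the remaining 200 ; done.
Option 28, Option 24, Option 19, Option 15: unused.

200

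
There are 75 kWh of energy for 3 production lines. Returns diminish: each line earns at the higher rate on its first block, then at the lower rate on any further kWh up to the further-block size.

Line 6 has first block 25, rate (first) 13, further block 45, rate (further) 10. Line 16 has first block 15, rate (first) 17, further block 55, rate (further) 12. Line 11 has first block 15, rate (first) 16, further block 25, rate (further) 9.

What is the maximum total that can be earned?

1060

Treat each block as its own option and order by rate: Line 16/T1 17 > Line 11/T1 16 > Line 6/T1 13 > Line 16/T2 12 > Line 6/T2 10 > Line 11/T2 9.
Line 16/T1 (17): +15 → 60 left.
Line 11 T1 at 16: fill all 15 → 45 left.
Fill Line 6 T1 block (25 at 13) → 20 left.
20 remain; put them into Line 16 T2 at 12.
Total = 17×15 + 16×15 + 13×25 + 12×20 = 1060.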